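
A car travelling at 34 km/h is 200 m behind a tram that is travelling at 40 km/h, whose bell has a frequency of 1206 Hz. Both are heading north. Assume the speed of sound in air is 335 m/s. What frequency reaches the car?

40 km/h = 11.11 m/s; 34 km/h = 9.444 m/s.
The car is behind, so the tram is moving away from it while the car is moving toward the tram.
Both move, so f' = f · (v + v_o)/(v + v_s).
f' = 1206 × (335 + 9.444)/(335 + 11.11) = 1206 × 344.44/346.11 ≈ 1200 Hz.

1200 Hz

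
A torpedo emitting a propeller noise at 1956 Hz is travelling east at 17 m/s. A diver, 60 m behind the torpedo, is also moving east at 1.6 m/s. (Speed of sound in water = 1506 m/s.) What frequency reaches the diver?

1936 Hz

The diver is behind, so the torpedo is moving away from it while the diver is moving toward the torpedo.
Both move, so f' = f · (v + v_o)/(v + v_s).
f' = 1956 × (1506 + 1.6)/(1506 + 17) = 1956 × 1507.6/1523 ≈ 1936 Hz.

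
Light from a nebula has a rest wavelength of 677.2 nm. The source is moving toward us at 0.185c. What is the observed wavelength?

561.6 nm

Relativistic Doppler for wavelength: λ' = λ₀ · √((1 − β)/(1 + β)).
λ' = 677.2 × √(0.8150/1.1850) = 677.2 × 0.82932 ≈ 561.6 nm.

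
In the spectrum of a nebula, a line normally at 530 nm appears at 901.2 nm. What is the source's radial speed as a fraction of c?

λ'/λ₀ = 1.7004 > 1 (redshift), so the source is receding.
λ'/λ₀ = √((1 + β)/(1 − β)) for a receding source ⇒ β = (r² − 1)/(r² + 1) with r = λ'/λ₀.
β = (2.8913 − 1)/(2.8913 + 1) ≈ 0.486.

0.486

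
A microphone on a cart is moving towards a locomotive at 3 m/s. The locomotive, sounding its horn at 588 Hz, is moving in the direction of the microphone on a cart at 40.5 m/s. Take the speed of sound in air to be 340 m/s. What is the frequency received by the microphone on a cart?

673 Hz

With source approaching and observer approaching, f' = f · (v + v_o)/(v − v_s).
f' = 588 × (340 + 3)/(340 − 40.5) = 588 × 343/299.5 ≈ 673 Hz.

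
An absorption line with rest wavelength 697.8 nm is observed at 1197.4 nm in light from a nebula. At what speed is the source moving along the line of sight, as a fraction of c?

0.493

λ'/λ₀ = 1.7160 > 1 (redshift), so the source is receding.
λ'/λ₀ = √((1 + β)/(1 − β)) for a receding source ⇒ β = (r² − 1)/(r² + 1) with r = λ'/λ₀.
β = (2.9445 − 1)/(2.9445 + 1) ≈ 0.493.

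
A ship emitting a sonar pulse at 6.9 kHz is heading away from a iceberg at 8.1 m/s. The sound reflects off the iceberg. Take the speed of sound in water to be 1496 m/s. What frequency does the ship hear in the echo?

6.83 kHz

The iceberg receives the sound from a moving source: f₁ = f₀ · v/(v + v_e) = 6.9 × 1496/1504.1 ≈ 6.86 kHz.
On the return leg the ship is a moving observer: f₂ = f₁ · (v − v_e)/v = 6.86 × 1487.9/1496 ≈ 6.83 kHz.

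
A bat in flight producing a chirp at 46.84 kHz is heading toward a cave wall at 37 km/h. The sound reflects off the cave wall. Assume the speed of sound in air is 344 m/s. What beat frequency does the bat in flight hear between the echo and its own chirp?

2885 Hz

37 km/h = 10.28 m/s.
The cave wall receives the sound from a moving source: f₁ = f₀ · v/(v − v_e) = 46.84 × 344/333.72 ≈ 48.28 kHz.
On the return leg the bat in flight is a moving observer: f₂ = f₁ · (v + v_e)/v = 48.28 × 354.28/344 ≈ 49.73 kHz.
Equivalently f₂ = f₀ · (v + v_e)/(v − v_e).
Beat against the emitted tone (with f₀ = 46840 Hz): |f₂ − f₀| = 2v_e·f₀/(v − v_e) = 2 × 10.28 × 46840/333.72 ≈ 2885 Hz.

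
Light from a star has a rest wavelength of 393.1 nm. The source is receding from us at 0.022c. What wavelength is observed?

401.8 nm

Relativistic Doppler for wavelength: λ' = λ₀ · √((1 + β)/(1 − β)).
λ' = 393.1 × √(1.0220/0.9780) = 393.1 × 1.02225 ≈ 401.8 nm.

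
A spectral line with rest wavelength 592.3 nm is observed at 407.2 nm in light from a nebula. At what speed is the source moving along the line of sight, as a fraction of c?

λ'/λ₀ = 0.6875 < 1 (blueshift), so the source is approaching.
λ'/λ₀ = √((1 − β)/(1 + β)) for an approaching source ⇒ β = (1 − r²)/(1 + r²) with r = λ'/λ₀.
β = (1 − 0.4726)/(1 + 0.4726) ≈ 0.358.

0.358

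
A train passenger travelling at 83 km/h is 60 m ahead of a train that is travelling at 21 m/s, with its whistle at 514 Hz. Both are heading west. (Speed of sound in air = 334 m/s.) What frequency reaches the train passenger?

511 Hz

83 km/h = 23.06 m/s.
The train passenger is ahead, so the train is moving toward it while the train passenger is moving away from the train.
With source approaching and observer receding, f' = f · (v − v_o)/(v − v_s).
f' = 514 × (334 − 23.06)/(334 − 21) = 514 × 310.94/313 ≈ 511 Hz.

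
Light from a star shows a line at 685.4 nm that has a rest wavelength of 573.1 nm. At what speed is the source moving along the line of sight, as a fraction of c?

0.177c

λ'/λ₀ = 1.1960 > 1 (redshift), so the source is receding.
λ'/λ₀ = √((1 + β)/(1 − β)) for a receding source ⇒ β = (r² − 1)/(r² + 1) with r = λ'/λ₀.
β = (1.4303 − 1)/(1.4303 + 1) ≈ 0.177.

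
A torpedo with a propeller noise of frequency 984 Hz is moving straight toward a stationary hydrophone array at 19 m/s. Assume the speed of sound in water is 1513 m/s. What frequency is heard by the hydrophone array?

Only the source moves, toward the listener, so f' = f · v/(v − v_s).
f' = 984 × 1513/(1513 − 19) = 984 × 1513/1494 ≈ 997 Hz.

997 Hz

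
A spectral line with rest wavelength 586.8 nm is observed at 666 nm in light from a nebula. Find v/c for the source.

λ'/λ₀ = 1.1350 > 1 (redshift), so the source is receding.
λ'/λ₀ = √((1 + β)/(1 − β)) for a receding source ⇒ β = (r² − 1)/(r² + 1) with r = λ'/λ₀.
β = (1.2882 − 1)/(1.2882 + 1) ≈ 0.126.

0.126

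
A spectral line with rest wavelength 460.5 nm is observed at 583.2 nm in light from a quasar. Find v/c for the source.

λ'/λ₀ = 1.2664 > 1 (redshift), so the source is receding.
λ'/λ₀ = √((1 + β)/(1 − β)) for a receding source ⇒ β = (r² − 1)/(r² + 1) with r = λ'/λ₀.
β = (1.6039 − 1)/(1.6039 + 1) ≈ 0.232.

0.232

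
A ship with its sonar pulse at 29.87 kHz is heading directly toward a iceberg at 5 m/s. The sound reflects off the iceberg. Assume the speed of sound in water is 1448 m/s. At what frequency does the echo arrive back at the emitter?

30.1 kHz

The iceberg receives the sound from a moving source: f₁ = f₀ · v/(v − v_e) = 29.87 × 1448/1443 ≈ 30.0 kHz.
On the return leg the ship is a moving observer: f₂ = f₁ · (v + v_e)/v = 30.0 × 1453/1448 ≈ 30.1 kHz.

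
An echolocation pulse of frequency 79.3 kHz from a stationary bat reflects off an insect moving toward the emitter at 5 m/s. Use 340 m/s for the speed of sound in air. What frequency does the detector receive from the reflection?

81.7 kHz

The insect first receives the wave as a moving observer: f₁ = f₀ · (v + u)/v = 79.3 × (340 + 5)/340 ≈ 80.5 kHz.
The reflection then acts as a moving source: f₂ = f₁ · v/(v − u) ≈ 81.7 kHz.
Equivalently f₂ = f₀ · (v + u)/(v − u).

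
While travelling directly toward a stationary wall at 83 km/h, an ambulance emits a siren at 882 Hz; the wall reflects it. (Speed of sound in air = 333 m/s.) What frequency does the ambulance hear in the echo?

1013 Hz

83 km/h = 23.06 m/s.
The wall receives the sound from a moving source: f₁ = f₀ · v/(v − v_e) = 882 × 333/309.94 ≈ 948 Hz.
On the return leg the ambulance is a moving observer: f₂ = f₁ · (v + v_e)/v = 948 × 356.06/333 ≈ 1013 Hz.
Equivalently f₂ = f₀ · (v + v_e)/(v − v_e).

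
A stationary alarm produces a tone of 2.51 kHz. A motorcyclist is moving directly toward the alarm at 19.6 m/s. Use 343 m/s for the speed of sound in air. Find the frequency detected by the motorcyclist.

Only the observer moves, toward the source, so f' = f · (v + v_o)/v.
f' = 2.51 × (343 + 19.6)/343 = 2.51 × 362.6/343 ≈ 2.65 kHz.

2.65 kHz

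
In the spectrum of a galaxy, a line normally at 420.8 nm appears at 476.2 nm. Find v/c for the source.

0.123

λ'/λ₀ = 1.1317 > 1 (redshift), so the source is receding.
λ'/λ₀ = √((1 + β)/(1 − β)) for a receding source ⇒ β = (r² − 1)/(r² + 1) with r = λ'/λ₀.
β = (1.2806 − 1)/(1.2806 + 1) ≈ 0.123.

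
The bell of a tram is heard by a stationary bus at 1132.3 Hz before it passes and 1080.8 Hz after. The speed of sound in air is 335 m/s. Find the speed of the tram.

f₁/f₂ = (v + v_s)/(v − v_s), so v_s = v · (f₁ − f₂)/(f₁ + f₂).
v_s = 335 × (1132.3 − 1080.8)/(1132.3 + 1080.8) = 335 × 51.5/2213.1 ≈ 7.8 m/s.

7.8 m/s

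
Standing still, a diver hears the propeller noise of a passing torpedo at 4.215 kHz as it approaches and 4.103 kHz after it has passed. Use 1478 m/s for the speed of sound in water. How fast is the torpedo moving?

f₁/f₂ = (v + v_s)/(v − v_s), so v_s = v · (f₁ − f₂)/(f₁ + f₂).
v_s = 1478 × (4.215 − 4.103)/(4.215 + 4.103) = 1478 × 0.112/8.318 ≈ 19.9 m/s.

19.9 m/s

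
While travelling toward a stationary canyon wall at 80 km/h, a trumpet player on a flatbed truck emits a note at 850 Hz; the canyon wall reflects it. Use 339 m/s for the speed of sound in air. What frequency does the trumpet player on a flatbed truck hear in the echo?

80 km/h = 22.22 m/s.
The canyon wall receives the sound from a moving source: f₁ = f₀ · v/(v − v_e) = 850 × 339/316.78 ≈ 910 Hz.
On the return leg the trumpet player on a flatbed truck is a moving observer: f₂ = f₁ · (v + v_e)/v = 910 × 361.22/339 ≈ 969 Hz.
Equivalently f₂ = f₀ · (v + v_e)/(v − v_e).

969 Hz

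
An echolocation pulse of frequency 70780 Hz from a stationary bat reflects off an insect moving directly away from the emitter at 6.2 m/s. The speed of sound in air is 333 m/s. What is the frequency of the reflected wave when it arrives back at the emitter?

The insect first receives the wave as a moving observer: f₁ = f₀ · (v − u)/v = 70780 × (333 − 6.2)/333 ≈ 69462 Hz.
The reflection then acts as a moving source: f₂ = f₁ · v/(v + u) ≈ 68193 Hz.
Equivalently f₂ = f₀ · (v − u)/(v + u).

68193 Hz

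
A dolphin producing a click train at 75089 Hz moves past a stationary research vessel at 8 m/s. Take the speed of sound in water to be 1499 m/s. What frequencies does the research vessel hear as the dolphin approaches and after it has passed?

Approaching: f₁ = f · v/(v − v_s) = 75089 × 1499/1491 ≈ 75492 Hz.
Receding: f₂ = f · v/(v + v_s) = 75089 × 1499/1507 ≈ 74690 Hz.

75492 Hz approaching; 74690 Hz receding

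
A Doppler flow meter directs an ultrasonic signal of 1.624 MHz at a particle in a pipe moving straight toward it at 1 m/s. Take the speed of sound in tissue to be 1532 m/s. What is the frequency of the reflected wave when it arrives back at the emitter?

The particle in a pipe first receives the wave as a moving observer: f₁ = f₀ · (v + u)/v = 1.624 × (1532 + 1)/1532 ≈ 1.6251 MHz.
The reflection then acts as a moving source: f₂ = f₁ · v/(v − u) ≈ 1.6261 MHz.
Equivalently f₂ = f₀ · (v + u)/(v − u).

1.6261 MHz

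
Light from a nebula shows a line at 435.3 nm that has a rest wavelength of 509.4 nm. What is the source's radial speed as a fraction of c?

0.156c

λ'/λ₀ = 0.8545 < 1 (blueshift), so the source is approaching.
λ'/λ₀ = √((1 − β)/(1 + β)) for an approaching source ⇒ β = (1 − r²)/(1 + r²) with r = λ'/λ₀.
β = (1 − 0.7302)/(1 + 0.7302) ≈ 0.156.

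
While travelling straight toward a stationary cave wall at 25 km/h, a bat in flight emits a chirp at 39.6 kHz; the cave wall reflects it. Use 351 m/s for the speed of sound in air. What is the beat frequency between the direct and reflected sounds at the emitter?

25 km/h = 6.944 m/s.
The cave wall receives the sound from a moving source: f₁ = f₀ · v/(v − v_e) = 39.6 × 351/344.06 ≈ 40.399 kHz.
On the return leg the bat in flight is a moving observer: f₂ = f₁ · (v + v_e)/v = 40.399 × 357.94/351 ≈ 41.199 kHz.
Equivalently f₂ = f₀ · (v + v_e)/(v − v_e).
Beat against the emitted tone (with f₀ = 39600 Hz): |f₂ − f₀| = 2v_e·f₀/(v − v_e) = 2 × 6.944 × 39600/344.06 ≈ 1599 Hz.

1599 Hz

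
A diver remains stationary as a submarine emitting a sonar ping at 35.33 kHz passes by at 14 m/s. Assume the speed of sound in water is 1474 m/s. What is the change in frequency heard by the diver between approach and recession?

Approaching: f₁ = f · v/(v − v_s) = 35.33 × 1474/1460 ≈ 35.669 kHz.
Receding: f₂ = f · v/(v + v_s) = 35.33 × 1474/1488 ≈ 34.998 kHz.
Drop: f₁ − f₂ = 2f·v·v_s/(v² − v_s²) = 2 × 35.33 × 1474 × 14/(1474² − 14²) ≈ 0.671 kHz.

0.671 kHz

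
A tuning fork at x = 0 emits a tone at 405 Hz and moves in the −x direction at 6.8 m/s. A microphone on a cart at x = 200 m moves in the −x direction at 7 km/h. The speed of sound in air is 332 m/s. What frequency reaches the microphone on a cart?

7 km/h = 1.944 m/s.
The observer lies on the +x side, so the source is heading away from the observer and the observer is heading toward the source.
With source receding and observer approaching, f' = f · (v + v_o)/(v + v_s).
f' = 405 × (332 + 1.944)/(332 + 6.8) = 405 × 333.94/338.8 ≈ 399 Hz.

399 Hz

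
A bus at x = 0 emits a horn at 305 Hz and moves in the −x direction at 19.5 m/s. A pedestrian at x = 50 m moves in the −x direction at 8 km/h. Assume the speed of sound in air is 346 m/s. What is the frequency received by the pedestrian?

8 km/h = 2.222 m/s.
The observer lies on the +x side, so the source is heading away from the observer and the observer is heading toward the source.
Both move, so f' = f · (v + v_o)/(v + v_s).
f' = 305 × (346 + 2.222)/(346 + 19.5) = 305 × 348.22/365.5 ≈ 291 Hz.

291 Hz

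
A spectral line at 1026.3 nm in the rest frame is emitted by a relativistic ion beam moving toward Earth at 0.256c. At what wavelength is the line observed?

789.9 nm

Relativistic Doppler for wavelength: λ' = λ₀ · √((1 − β)/(1 + β)).
λ' = 1026.3 × √(0.7440/1.2560) = 1026.3 × 0.76965 ≈ 789.9 nm.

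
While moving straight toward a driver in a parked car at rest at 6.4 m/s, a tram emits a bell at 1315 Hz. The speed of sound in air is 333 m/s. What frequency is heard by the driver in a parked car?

With the source moving toward a stationary observer, f' = f · v/(v − v_s).
f' = 1315 × 333/(333 − 6.4) = 1315 × 333/326.6 ≈ 1341 Hz.

1341 Hz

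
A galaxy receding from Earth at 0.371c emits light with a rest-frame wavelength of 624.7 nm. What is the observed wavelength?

922.3 nm

Relativistic Doppler for wavelength: λ' = λ₀ · √((1 + β)/(1 − β)).
λ' = 624.7 × √(1.3710/0.6290) = 624.7 × 1.47636 ≈ 922.3 nm.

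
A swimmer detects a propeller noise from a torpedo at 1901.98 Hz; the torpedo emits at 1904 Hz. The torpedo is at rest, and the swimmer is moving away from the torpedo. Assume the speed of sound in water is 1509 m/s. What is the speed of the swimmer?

1.60 m/s

f' = f · (v − v_o)/v ⇒ v_o = v · |f'/f − 1|.
v_o = 1509 × |1901.98/1904 − 1| = 1509 × 0.001061 ≈ 1.60 m/s.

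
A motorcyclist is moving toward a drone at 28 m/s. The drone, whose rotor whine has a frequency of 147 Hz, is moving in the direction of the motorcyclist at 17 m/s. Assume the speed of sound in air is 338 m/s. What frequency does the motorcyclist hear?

Both move, so f' = f · (v + v_o)/(v − v_s).
f' = 147 × (338 + 28)/(338 − 17) = 147 × 366/321 ≈ 168 Hz.

168 Hz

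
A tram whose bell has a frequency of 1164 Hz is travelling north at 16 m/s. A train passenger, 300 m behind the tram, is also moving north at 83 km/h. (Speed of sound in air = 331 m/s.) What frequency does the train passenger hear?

83 km/h = 23.06 m/s.
The train passenger is behind, so the tram is moving away from it while the train passenger is moving toward the tram.
General Doppler shift: f' = f · (v + v_o)/(v + v_s).
f' = 1164 × (331 + 23.06)/(331 + 16) = 1164 × 354.06/347 ≈ 1188 Hz.

1188 Hz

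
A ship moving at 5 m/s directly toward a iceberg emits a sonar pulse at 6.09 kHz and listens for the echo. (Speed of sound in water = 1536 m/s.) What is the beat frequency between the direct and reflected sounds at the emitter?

39.8 Hz

The iceberg receives the sound from a moving source: f₁ = f₀ · v/(v − v_e) = 6.09 × 1536/1531 ≈ 6.1099 kHz.
On the return leg the ship is a moving observer: f₂ = f₁ · (v + v_e)/v = 6.1099 × 1541/1536 ≈ 6.1298 kHz.
Equivalently f₂ = f₀ · (v + v_e)/(v − v_e).
Beat against the emitted tone (with f₀ = 6090 Hz): |f₂ − f₀| = 2v_e·f₀/(v − v_e) = 2 × 5 × 6090/1531 ≈ 39.8 Hz.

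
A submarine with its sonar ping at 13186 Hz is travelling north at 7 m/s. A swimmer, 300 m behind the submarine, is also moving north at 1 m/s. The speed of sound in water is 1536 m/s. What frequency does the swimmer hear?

13135 Hz

The swimmer is behind, so the submarine is moving away from it while the swimmer is moving toward the submarine.
General Doppler shift: f' = f · (v + v_o)/(v + v_s).
f' = 13186 × (1536 + 1)/(1536 + 7) = 13186 × 1537/1543 ≈ 13135 Hz.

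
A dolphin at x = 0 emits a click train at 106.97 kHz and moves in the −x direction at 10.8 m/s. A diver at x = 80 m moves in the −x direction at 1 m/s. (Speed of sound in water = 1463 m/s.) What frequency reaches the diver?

The observer lies on the +x side, so the source is heading away from the observer and the observer is heading toward the source.
General Doppler shift: f' = f · (v + v_o)/(v + v_s).
f' = 106.97 × (1463 + 1)/(1463 + 10.8) = 106.97 × 1464/1473.8 ≈ 106.3 kHz.

106.3 kHz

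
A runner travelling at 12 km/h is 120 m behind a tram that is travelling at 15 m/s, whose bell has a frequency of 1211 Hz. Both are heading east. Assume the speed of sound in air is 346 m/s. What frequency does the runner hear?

1172 Hz

12 km/h = 3.333 m/s.
The runner is behind, so the tram is moving away from it while the runner is moving toward the tram.
With source receding and observer approaching, f' = f · (v + v_o)/(v + v_s).
f' = 1211 × (346 + 3.333)/(346 + 15) = 1211 × 349.33/361 ≈ 1172 Hz.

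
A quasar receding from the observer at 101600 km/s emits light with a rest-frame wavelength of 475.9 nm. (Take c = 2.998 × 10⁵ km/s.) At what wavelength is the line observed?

677.3 nm

β = v/c = 101600/299800 = 0.3389.
Relativistic Doppler for wavelength: λ' = λ₀ · √((1 + β)/(1 − β)).
λ' = 475.9 × √(1.3389/0.6611) = 475.9 × 1.42310 ≈ 677.3 nm.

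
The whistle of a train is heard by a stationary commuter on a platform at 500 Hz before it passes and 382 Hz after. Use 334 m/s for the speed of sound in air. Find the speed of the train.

45 m/s

f₁/f₂ = (v + v_s)/(v − v_s), so v_s = v · (f₁ − f₂)/(f₁ + f₂).
v_s = 334 × (500 − 382)/(500 + 382) = 334 × 118/882 ≈ 45 m/s.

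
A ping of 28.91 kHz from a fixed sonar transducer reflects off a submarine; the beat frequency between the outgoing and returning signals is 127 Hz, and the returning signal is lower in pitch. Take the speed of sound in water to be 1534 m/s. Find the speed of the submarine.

3.4 m/s

Double Doppler shift off a moving reflector: f₂ = f₀ · (v + u)/(v − u) (u > 0 toward emitter).
Returning signal is lower, so f₂ = f₀ − Δf = 28910 − 127 = 28783 Hz.
Rearranging, u = v · (f₂ − f₀)/(f₂ + f₀) = 1534 × -127/57693 ≈ -3.4 m/s.
So the submarine is moving at 3.4 m/s away from the emitter.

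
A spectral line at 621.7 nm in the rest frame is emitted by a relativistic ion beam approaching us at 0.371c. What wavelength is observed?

Relativistic Doppler for wavelength: λ' = λ₀ · √((1 − β)/(1 + β)).
λ' = 621.7 × √(0.6290/1.3710) = 621.7 × 0.67734 ≈ 421.1 nm.

421.1 nm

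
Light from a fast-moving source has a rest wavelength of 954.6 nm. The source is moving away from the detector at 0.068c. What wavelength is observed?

Relativistic Doppler for wavelength: λ' = λ₀ · √((1 + β)/(1 − β)).
λ' = 954.6 × √(1.0680/0.9320) = 954.6 × 1.07048 ≈ 1021.9 nm.

1021.9 nm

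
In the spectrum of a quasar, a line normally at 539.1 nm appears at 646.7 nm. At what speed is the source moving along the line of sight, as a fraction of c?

0.180

λ'/λ₀ = 1.1996 > 1 (redshift), so the source is receding.
λ'/λ₀ = √((1 + β)/(1 − β)) for a receding source ⇒ β = (r² − 1)/(r² + 1) with r = λ'/λ₀.
β = (1.4390 − 1)/(1.4390 + 1) ≈ 0.180.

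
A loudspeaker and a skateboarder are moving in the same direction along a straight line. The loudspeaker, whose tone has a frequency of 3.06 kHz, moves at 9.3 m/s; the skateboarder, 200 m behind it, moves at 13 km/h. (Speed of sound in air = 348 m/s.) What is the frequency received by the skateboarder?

3.01 kHz

13 km/h = 3.611 m/s.
The skateboarder is behind, so the loudspeaker is moving away from it while the skateboarder is moving toward the loudspeaker.
With source receding and observer approaching, f' = f · (v + v_o)/(v + v_s).
f' = 3.06 × (348 + 3.611)/(348 + 9.3) = 3.06 × 351.61/357.3 ≈ 3.01 kHz.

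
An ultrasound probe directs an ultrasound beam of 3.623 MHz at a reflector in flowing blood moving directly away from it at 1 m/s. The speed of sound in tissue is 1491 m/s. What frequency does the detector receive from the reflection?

3.618 MHz

The reflector in flowing blood first receives the wave as a moving observer: f₁ = f₀ · (v − u)/v = 3.623 × (1491 − 1)/1491 ≈ 3.621 MHz.
The reflection then acts as a moving source: f₂ = f₁ · v/(v + u) ≈ 3.618 MHz.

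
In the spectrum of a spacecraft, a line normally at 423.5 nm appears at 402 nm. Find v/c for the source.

λ'/λ₀ = 0.9492 < 1 (blueshift), so the source is approaching.
λ'/λ₀ = √((1 − β)/(1 + β)) for an approaching source ⇒ β = (1 − r²)/(1 + r²) with r = λ'/λ₀.
β = (1 − 0.9010)/(1 + 0.9010) ≈ 0.052.

0.052c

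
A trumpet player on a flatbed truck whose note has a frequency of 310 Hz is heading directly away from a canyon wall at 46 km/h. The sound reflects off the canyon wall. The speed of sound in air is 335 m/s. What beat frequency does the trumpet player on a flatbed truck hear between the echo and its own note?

46 km/h = 12.78 m/s.
The canyon wall receives the sound from a moving source: f₁ = f₀ · v/(v + v_e) = 310 × 335/347.78 ≈ 298.6 Hz.
On the return leg the trumpet player on a flatbed truck is a moving observer: f₂ = f₁ · (v − v_e)/v = 298.6 × 322.22/335 ≈ 287.2 Hz.
Beat against the emitted tone: |f₂ − f₀| = 2v_e·f₀/(v + v_e) = 2 × 12.78 × 310/347.78 ≈ 22.8 Hz.

22.8 Hz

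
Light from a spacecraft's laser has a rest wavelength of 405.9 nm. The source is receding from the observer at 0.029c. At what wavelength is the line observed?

Relativistic Doppler for wavelength: λ' = λ₀ · √((1 + β)/(1 − β)).
λ' = 405.9 × √(1.0290/0.9710) = 405.9 × 1.02943 ≈ 417.8 nm.

417.8 nm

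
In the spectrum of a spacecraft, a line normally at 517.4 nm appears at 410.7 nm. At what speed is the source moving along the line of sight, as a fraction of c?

λ'/λ₀ = 0.7938 < 1 (blueshift), so the source is approaching.
λ'/λ₀ = √((1 − β)/(1 + β)) for an approaching source ⇒ β = (1 − r²)/(1 + r²) with r = λ'/λ₀.
β = (1 − 0.6301)/(1 + 0.6301) ≈ 0.227.

0.227c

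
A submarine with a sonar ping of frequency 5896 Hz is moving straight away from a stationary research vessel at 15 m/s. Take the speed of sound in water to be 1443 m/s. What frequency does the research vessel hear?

5835 Hz

With the source moving away from a stationary observer, f' = f · v/(v + v_s).
f' = 5896 × 1443/(1443 + 15) = 5896 × 1443/1458 ≈ 5835 Hz.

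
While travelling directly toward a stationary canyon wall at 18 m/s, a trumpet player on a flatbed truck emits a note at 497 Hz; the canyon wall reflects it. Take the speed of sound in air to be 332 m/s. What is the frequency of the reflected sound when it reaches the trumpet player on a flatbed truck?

554 Hz

The canyon wall receives the sound from a moving source: f₁ = f₀ · v/(v − v_e) = 497 × 332/314 ≈ 525 Hz.
On the return leg the trumpet player on a flatbed truck is a moving observer: f₂ = f₁ · (v + v_e)/v = 525 × 350/332 ≈ 554 Hz.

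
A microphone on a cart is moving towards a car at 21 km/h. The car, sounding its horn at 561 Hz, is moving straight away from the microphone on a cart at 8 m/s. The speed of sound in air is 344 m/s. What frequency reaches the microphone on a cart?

558 Hz

21 km/h = 5.833 m/s.
General Doppler shift: f' = f · (v + v_o)/(v + v_s).
f' = 561 × (344 + 5.833)/(344 + 8) = 561 × 349.83/352 ≈ 558 Hz.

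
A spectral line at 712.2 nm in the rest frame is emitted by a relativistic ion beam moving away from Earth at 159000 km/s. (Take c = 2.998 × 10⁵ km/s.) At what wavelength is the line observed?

1285.6 nm

β = v/c = 159000/299800 = 0.5304.
Relativistic Doppler for wavelength: λ' = λ₀ · √((1 + β)/(1 − β)).
λ' = 712.2 × √(1.5304/0.4696) = 712.2 × 1.80514 ≈ 1285.6 nm.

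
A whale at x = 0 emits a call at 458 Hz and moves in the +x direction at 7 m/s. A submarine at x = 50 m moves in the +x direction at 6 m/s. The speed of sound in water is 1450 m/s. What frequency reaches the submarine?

458 Hz

The observer lies on the +x side, so the source is heading toward the observer and the observer is heading away from the source.
With source approaching and observer receding, f' = f · (v − v_o)/(v − v_s).
f' = 458 × (1450 − 6)/(1450 − 7) = 458 × 1444/1443 ≈ 458 Hz.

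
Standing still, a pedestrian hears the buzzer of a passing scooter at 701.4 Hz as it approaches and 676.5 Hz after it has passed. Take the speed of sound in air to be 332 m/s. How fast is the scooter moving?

f₁/f₂ = (v + v_s)/(v − v_s), so v_s = v · (f₁ − f₂)/(f₁ + f₂).
v_s = 332 × (701.4 − 676.5)/(701.4 + 676.5) = 332 × 24.9/1377.9 ≈ 6.0 m/s.

6.0 m/s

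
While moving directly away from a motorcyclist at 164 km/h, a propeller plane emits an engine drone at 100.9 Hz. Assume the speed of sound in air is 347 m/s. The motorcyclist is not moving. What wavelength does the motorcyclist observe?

3.89 m

164 km/h = 45.56 m/s.
Only the source moves, away from the listener, so f' = f · v/(v + v_s).
f' = 100.9 × 347/(347 + 45.56) ≈ 89 Hz.
λ' = v/f' = 347/89.1907 ≈ 3.89 m.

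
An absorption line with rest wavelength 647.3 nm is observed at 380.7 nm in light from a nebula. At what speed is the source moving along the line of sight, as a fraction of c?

0.486c

λ'/λ₀ = 0.5881 < 1 (blueshift), so the source is approaching.
λ'/λ₀ = √((1 − β)/(1 + β)) for an approaching source ⇒ β = (1 − r²)/(1 + r²) with r = λ'/λ₀.
β = (1 − 0.3459)/(1 + 0.3459) ≈ 0.486.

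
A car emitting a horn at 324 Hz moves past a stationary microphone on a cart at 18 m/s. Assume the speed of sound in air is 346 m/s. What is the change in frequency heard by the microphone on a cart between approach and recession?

Approaching: f₁ = f · v/(v − v_s) = 324 × 346/328 ≈ 341.8 Hz.
Receding: f₂ = f · v/(v + v_s) = 324 × 346/364 ≈ 308.0 Hz.
Drop: f₁ − f₂ = 2f·v·v_s/(v² − v_s²) = 2 × 324 × 346 × 18/(346² − 18²) ≈ 33.8 Hz.

33.8 Hz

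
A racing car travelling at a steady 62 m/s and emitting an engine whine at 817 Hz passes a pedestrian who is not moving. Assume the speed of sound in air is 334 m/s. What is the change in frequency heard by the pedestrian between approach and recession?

314 Hz

Approaching: f₁ = f · v/(v − v_s) = 817 × 334/272 ≈ 1003 Hz.
Receding: f₂ = f · v/(v + v_s) = 817 × 334/396 ≈ 689 Hz.
Drop: f₁ − f₂ = 2f·v·v_s/(v² − v_s²) = 2 × 817 × 334 × 62/(334² − 62²) ≈ 314 Hz.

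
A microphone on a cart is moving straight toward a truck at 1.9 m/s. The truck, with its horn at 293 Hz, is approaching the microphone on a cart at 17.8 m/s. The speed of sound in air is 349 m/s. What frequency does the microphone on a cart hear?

310 Hz

With source approaching and observer approaching, f' = f · (v + v_o)/(v − v_s).
f' = 293 × (349 + 1.9)/(349 − 17.8) = 293 × 350.9/331.2 ≈ 310 Hz.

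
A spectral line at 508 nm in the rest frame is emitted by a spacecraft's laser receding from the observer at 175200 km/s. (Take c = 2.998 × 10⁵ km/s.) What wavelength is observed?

991.9 nm

β = v/c = 175200/299800 = 0.5844.
Relativistic Doppler for wavelength: λ' = λ₀ · √((1 + β)/(1 − β)).
λ' = 508 × √(1.5844/0.4156) = 508 × 1.95249 ≈ 991.9 nm.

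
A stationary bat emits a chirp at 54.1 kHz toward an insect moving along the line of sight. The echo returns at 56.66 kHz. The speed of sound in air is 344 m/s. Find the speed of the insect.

8.0 m/s

Double Doppler shift off a moving reflector: f₂ = f₀ · (v + u)/(v − u) (u > 0 toward emitter).
Rearranging, u = v · (f₂ − f₀)/(f₂ + f₀) = 344 × 2.56/110.76 ≈ 8.0 m/s.
So the insect is moving at 8.0 m/s toward the emitter.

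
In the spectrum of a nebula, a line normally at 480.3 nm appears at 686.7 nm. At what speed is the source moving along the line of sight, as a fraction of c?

0.343

λ'/λ₀ = 1.4297 > 1 (redshift), so the source is receding.
λ'/λ₀ = √((1 + β)/(1 − β)) for a receding source ⇒ β = (r² − 1)/(r² + 1) with r = λ'/λ₀.
β = (2.0441 − 1)/(2.0441 + 1) ≈ 0.343.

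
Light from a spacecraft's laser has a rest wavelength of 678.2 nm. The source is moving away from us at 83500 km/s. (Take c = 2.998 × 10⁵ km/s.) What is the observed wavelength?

β = v/c = 83500/299800 = 0.2785.
Relativistic Doppler for wavelength: λ' = λ₀ · √((1 + β)/(1 − β)).
λ' = 678.2 × √(1.2785/0.7215) = 678.2 × 1.33119 ≈ 902.8 nm.

902.8 nm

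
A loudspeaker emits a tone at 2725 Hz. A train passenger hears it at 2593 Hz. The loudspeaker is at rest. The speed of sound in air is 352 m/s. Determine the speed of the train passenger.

17.1 m/s

f' < f, so the train passenger is receding.
f' = f · (v − v_o)/v ⇒ v_o = v · |f'/f − 1|.
v_o = 352 × |2593/2725 − 1| = 352 × 0.04844 ≈ 17.1 m/s.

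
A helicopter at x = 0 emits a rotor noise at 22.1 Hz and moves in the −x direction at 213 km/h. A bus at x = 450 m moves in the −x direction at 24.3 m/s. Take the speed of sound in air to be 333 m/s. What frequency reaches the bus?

213 km/h = 59.17 m/s.
The observer lies on the +x side, so the source is heading away from the observer and the observer is heading toward the source.
General Doppler shift: f' = f · (v + v_o)/(v + v_s).
f' = 22.1 × (333 + 24.3)/(333 + 59.17) = 22.1 × 357.3/392.17 ≈ 20.1 Hz.

20.1 Hz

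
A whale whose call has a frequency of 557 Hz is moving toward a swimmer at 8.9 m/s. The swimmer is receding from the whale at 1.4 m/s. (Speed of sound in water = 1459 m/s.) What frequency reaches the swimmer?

560 Hz

General Doppler shift: f' = f · (v − v_o)/(v − v_s).
f' = 557 × (1459 − 1.4)/(1459 − 8.9) = 557 × 1457.6/1450.1 ≈ 560 Hz.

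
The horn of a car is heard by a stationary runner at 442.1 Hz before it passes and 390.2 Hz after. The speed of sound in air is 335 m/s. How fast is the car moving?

20.9 m/s

f₁/f₂ = (v + v_s)/(v − v_s), so v_s = v · (f₁ − f₂)/(f₁ + f₂).
v_s = 335 × (442.1 − 390.2)/(442.1 + 390.2) = 335 × 51.9/832.3 ≈ 20.9 m/s.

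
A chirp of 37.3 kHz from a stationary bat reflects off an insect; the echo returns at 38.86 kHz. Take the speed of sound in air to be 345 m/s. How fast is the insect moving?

7.1 m/s

Double Doppler shift off a moving reflector: f₂ = f₀ · (v + u)/(v − u) (u > 0 toward emitter).
Rearranging, u = v · (f₂ − f₀)/(f₂ + f₀) = 345 × 1.56/76.16 ≈ 7.1 m/s.
So the insect is moving at 7.1 m/s toward the emitter.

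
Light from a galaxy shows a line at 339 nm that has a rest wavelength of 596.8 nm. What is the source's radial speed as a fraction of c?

λ'/λ₀ = 0.5680 < 1 (blueshift), so the source is approaching.
λ'/λ₀ = √((1 − β)/(1 + β)) for an approaching source ⇒ β = (1 − r²)/(1 + r²) with r = λ'/λ₀.
β = (1 − 0.3227)/(1 + 0.3227) ≈ 0.512.

0.512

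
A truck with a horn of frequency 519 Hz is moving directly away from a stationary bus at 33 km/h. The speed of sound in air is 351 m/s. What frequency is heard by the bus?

33 km/h = 9.167 m/s.
With the source moving away from a stationary observer, f' = f · v/(v + v_s).
f' = 519 × 351/(351 + 9.167) = 519 × 351/360.2 ≈ 506 Hz.

506 Hz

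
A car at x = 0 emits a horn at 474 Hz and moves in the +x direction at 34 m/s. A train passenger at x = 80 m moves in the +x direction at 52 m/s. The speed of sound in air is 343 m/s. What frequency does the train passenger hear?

446 Hz

The observer lies on the +x side, so the source is heading toward the observer and the observer is heading away from the source.
With source approaching and observer receding, f' = f · (v − v_o)/(v − v_s).
f' = 474 × (343 − 52)/(343 − 34) = 474 × 291/309 ≈ 446 Hz.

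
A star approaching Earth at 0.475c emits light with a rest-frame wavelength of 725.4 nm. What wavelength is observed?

Relativistic Doppler for wavelength: λ' = λ₀ · √((1 − β)/(1 + β)).
λ' = 725.4 × √(0.5250/1.4750) = 725.4 × 0.59660 ≈ 432.8 nm.

432.8 nm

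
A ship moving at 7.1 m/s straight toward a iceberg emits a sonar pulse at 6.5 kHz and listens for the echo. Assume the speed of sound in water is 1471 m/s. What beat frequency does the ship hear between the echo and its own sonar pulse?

The iceberg receives the sound from a moving source: f₁ = f₀ · v/(v − v_e) = 6.5 × 1471/1463.9 ≈ 6.5315 kHz.
On the return leg the ship is a moving observer: f₂ = f₁ · (v + v_e)/v = 6.5315 × 1478.1/1471 ≈ 6.5631 kHz.
Equivalently f₂ = f₀ · (v + v_e)/(v − v_e).
Beat against the emitted tone (with f₀ = 6500 Hz): |f₂ − f₀| = 2v_e·f₀/(v − v_e) = 2 × 7.1 × 6500/1463.9 ≈ 63 Hz.

63 Hz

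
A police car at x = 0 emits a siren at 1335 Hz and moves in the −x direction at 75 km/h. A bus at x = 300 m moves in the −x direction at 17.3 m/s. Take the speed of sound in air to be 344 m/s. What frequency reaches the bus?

1322 Hz

75 km/h = 20.83 m/s.
The observer lies on the +x side, so the source is heading away from the observer and the observer is heading toward the source.
Both move, so f' = f · (v + v_o)/(v + v_s).
f' = 1335 × (344 + 17.3)/(344 + 20.83) = 1335 × 361.3/364.83 ≈ 1322 Hz.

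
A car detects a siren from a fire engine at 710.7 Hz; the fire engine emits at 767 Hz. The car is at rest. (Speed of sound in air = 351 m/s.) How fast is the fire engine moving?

f' < f, so the fire engine is receding.
f' = f · v/(v + v_s) ⇒ v_s = v · |1 − f/f'|.
v_s = 351 × |1 − 767/710.7| = 351 × 0.07922 ≈ 28 m/s.

28 m/s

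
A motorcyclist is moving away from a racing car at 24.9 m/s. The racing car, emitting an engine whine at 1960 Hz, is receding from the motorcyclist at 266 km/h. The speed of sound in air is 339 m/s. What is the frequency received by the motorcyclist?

1491 Hz

266 km/h = 73.89 m/s.
General Doppler shift: f' = f · (v − v_o)/(v + v_s).
f' = 1960 × (339 − 24.9)/(339 + 73.89) = 1960 × 314.1/412.89 ≈ 1491 Hz.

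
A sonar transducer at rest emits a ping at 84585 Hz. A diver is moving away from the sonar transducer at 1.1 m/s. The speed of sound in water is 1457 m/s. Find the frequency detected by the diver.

84521 Hz

Moving observer, stationary source: f' = f · (v − v_o)/v.
f' = 84585 × (1457 − 1.1)/1457 = 84585 × 1455.9/1457 ≈ 84521 Hz.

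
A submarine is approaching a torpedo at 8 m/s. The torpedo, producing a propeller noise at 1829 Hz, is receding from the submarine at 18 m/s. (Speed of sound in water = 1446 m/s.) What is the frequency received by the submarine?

1817 Hz

Both move, so f' = f · (v + v_o)/(v + v_s).
f' = 1829 × (1446 + 8)/(1446 + 18) = 1829 × 1454/1464 ≈ 1817 Hz.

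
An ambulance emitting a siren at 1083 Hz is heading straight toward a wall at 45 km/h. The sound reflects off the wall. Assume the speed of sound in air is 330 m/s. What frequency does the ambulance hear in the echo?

45 km/h = 12.5 m/s.
The wall receives the sound from a moving source: f₁ = f₀ · v/(v − v_e) = 1083 × 330/317.5 ≈ 1126 Hz.
On the return leg the ambulance is a moving observer: f₂ = f₁ · (v + v_e)/v = 1126 × 342.5/330 ≈ 1168 Hz.
Equivalently f₂ = f₀ · (v + v_e)/(v − v_e).

1168 Hz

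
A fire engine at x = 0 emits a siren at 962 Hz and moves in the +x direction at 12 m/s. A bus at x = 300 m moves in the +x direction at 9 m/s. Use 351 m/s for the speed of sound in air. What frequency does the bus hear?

971 Hz

The observer lies on the +x side, so the source is heading toward the observer and the observer is heading away from the source.
General Doppler shift: f' = f · (v − v_o)/(v − v_s).
f' = 962 × (351 − 9)/(351 − 12) = 962 × 342/339 ≈ 971 Hz.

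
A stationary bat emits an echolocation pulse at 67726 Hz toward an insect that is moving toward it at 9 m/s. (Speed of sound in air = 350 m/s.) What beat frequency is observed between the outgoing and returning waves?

3575 Hz

The insect first receives the wave as a moving observer: f₁ = f₀ · (v + u)/v = 67726 × (350 + 9)/350 ≈ 69468 Hz.
The reflection then acts as a moving source: f₂ = f₁ · v/(v − u) ≈ 71301 Hz.
Equivalently f₂ = f₀ · (v + u)/(v − u).
Beat frequency: |f₂ − f₀| = 2u·f₀/(v − u) = 2 × 9 × 67726/341 ≈ 3575 Hz.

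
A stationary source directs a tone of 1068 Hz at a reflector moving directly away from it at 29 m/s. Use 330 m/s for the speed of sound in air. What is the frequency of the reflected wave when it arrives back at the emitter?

The reflector first receives the wave as a moving observer: f₁ = f₀ · (v − u)/v = 1068 × (330 − 29)/330 ≈ 974 Hz.
On reflection it acts as a source moving away from the stationary detector: f₂ = f₁ · v/(v + u) = 974 × 330/359 ≈ 895 Hz.
Equivalently f₂ = f₀ · (v − u)/(v + u).

895 Hz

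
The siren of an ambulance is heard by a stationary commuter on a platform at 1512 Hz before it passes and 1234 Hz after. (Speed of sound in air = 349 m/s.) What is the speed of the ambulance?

35 m/s

f₁/f₂ = (v + v_s)/(v − v_s), so v_s = v · (f₁ − f₂)/(f₁ + f₂).
v_s = 349 × (1512 − 1234)/(1512 + 1234) = 349 × 278/2746 ≈ 35 m/s.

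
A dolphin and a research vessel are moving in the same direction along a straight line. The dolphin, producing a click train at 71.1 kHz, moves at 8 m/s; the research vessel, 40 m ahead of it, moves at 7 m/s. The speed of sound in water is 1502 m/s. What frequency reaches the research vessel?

The research vessel is ahead, so the dolphin is moving toward it while the research vessel is moving away from the dolphin.
With source approaching and observer receding, f' = f · (v − v_o)/(v − v_s).
f' = 71.1 × (1502 − 7)/(1502 − 8) = 71.1 × 1495/1494 ≈ 71.1 kHz.

71.1 kHz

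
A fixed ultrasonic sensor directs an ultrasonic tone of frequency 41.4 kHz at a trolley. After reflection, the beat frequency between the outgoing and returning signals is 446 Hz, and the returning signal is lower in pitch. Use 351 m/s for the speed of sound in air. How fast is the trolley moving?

1.90 m/s

Double Doppler shift off a moving reflector: f₂ = f₀ · (v + u)/(v − u) (u > 0 toward emitter).
Returning signal is lower, so f₂ = f₀ − Δf = 41400 − 446 = 40954 Hz.
Rearranging, u = v · (f₂ − f₀)/(f₂ + f₀) = 351 × -446/82354 ≈ -1.90 m/s.
So the trolley is moving at 1.90 m/s away from the emitter.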